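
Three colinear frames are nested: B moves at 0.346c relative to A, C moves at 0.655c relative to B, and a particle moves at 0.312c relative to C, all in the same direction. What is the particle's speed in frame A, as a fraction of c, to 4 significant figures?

u ≈ 0.8991c

Compose boost 2: (0.655 + 0.346)/(1 + 0.655×0.346) = 1.001/1.22663 = 0.816057
Compose boost 3: (0.312 + 0.816057)/(1 + 0.312×0.816057) = 1.12806/1.25461 = 0.8991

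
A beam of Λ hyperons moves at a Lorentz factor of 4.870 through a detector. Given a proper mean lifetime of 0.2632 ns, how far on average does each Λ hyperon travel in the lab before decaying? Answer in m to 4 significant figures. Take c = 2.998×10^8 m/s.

β = √(1 − 1/γ²) = √(1 − 1/4.870²) = 0.978691
Dilated lifetime: Δt = γτ₀ = 4.870 × 0.2632 ns = 1.28178 ns
d = vΔt = 0.978691c × 1.28178 ns = 2.93412×10^8 m/s × 1.28178×10^-9 s = 0.3761 m

d ≈ 0.3761 m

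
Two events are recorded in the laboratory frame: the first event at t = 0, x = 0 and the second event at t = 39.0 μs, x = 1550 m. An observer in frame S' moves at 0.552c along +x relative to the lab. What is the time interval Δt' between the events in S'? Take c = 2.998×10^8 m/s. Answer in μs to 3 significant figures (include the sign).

Δt' ≈ 43.3 μs

γ = 1/√(1 − 0.552²) = 1.1993
Δt' = γ(Δt − vΔx/c²) = 1.1993 × (39.0 μs − 0.552×1550 m / (2.998×10^8 m/s))
= 1.1993 × (36.146 μs) = 43.3 μs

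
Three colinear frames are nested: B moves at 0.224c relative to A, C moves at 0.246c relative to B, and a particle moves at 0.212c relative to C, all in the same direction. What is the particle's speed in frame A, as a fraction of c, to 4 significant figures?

u ≈ 0.6007c

Compose boost 2: (0.246 + 0.224)/(1 + 0.246×0.224) = 0.4700/1.05510 = 0.445454
Compose boost 3: (0.212 + 0.445454)/(1 + 0.212×0.445454) = 0.657454/1.09444 = 0.6007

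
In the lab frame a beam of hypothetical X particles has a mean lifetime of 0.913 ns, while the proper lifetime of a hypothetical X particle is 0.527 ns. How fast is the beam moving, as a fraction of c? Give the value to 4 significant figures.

γ = Δt/τ₀ = 0.913/0.527 = 1.73245
β = √(1 − 1/γ²) = √(1 − 1/1.73245²) = 0.8166

β ≈ 0.8166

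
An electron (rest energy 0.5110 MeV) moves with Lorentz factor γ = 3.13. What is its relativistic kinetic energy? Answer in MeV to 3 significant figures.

γ = 3.13 (given)
K = (γ − 1)m₀c² = (3.13 − 1) × 0.5110 MeV = 2.1300 × 0.5110 MeV = 1.09 MeV

K ≈ 1.09 MeV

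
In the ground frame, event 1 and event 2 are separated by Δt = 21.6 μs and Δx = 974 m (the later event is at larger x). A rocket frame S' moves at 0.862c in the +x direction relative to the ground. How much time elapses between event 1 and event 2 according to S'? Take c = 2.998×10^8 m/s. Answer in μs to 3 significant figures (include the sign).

Δt' ≈ 37.1 μs

γ = 1/√(1 − 0.862²) = 1.9727
Δt' = γ(Δt − vΔx/c²) = 1.9727 × (21.6 μs − 0.862×974 m / (2.998×10^8 m/s))
= 1.9727 × (18.800 μs) = 37.1 μs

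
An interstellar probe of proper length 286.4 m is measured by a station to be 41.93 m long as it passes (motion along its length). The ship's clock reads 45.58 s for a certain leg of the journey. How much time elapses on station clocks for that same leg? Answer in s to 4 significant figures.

Length contraction ⇒ γ = L₀/L = 286.4/41.93 = 6.83043
Time dilation: Δt = γτ₀ = 6.83043 × 45.58 s = 311.3 s

Δt ≈ 311.3 s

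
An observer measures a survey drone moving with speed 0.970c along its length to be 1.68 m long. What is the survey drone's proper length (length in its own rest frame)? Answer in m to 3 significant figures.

L₀ ≈ 6.91 m

γ = 1/√(1 − 0.970²) = 4.1135
L₀ = γL = 4.1135 × 1.68 = 6.91 m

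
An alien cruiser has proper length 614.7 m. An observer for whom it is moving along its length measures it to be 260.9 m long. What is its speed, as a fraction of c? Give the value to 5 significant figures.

β ≈ 0.90546

γ = L₀/L = 614.7/260.9 = 2.356075
β = √(1 − 1/γ²) = 0.90546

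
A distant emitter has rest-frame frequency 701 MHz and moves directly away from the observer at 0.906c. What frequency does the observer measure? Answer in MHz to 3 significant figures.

Relativistic Doppler: f_obs = f_src √((1−β)/(1+β))
= 701 × √(0.094000/1.9060) = 701 × 0.22208 = 156 MHz

f_obs ≈ 156 MHz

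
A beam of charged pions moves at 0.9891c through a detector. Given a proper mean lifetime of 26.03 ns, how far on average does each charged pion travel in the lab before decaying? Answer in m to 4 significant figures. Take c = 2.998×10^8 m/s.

γ = 1/√(1 − 0.9891²) = 6.79139
Dilated lifetime: Δt = γτ₀ = 6.79139 × 26.03 ns = 176.780 ns
d = vΔt = 0.9891c × 176.780 ns = 2.96532×10^8 m/s × 1.76780×10^-7 s = 52.42 m

d ≈ 52.42 m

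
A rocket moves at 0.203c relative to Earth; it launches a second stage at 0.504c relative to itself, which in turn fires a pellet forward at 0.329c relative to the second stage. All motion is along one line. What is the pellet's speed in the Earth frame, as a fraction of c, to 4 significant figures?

u ≈ 0.8013c

Compose boost 2: (0.504 + 0.203)/(1 + 0.504×0.203) = 0.7070/1.10231 = 0.641379
Compose boost 3: (0.329 + 0.641379)/(1 + 0.329×0.641379) = 0.970379/1.21101 = 0.8013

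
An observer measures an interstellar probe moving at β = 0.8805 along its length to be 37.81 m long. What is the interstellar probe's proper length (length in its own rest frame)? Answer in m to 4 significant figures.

L₀ ≈ 79.76 m

γ = 1/√(1 − 0.8805²) = 2.10950
L₀ = γL = 2.10950 × 37.81 = 79.76 m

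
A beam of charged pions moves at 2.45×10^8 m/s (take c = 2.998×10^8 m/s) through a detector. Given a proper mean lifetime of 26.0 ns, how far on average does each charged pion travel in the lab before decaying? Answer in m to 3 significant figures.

d ≈ 11.1 m

β = v/c = 2.45×10^8 / 2.998×10^8 = 0.81721
γ = 1/√(1 − 0.81721²) = 1.7351
Dilated lifetime: Δt = γτ₀ = 1.7351 × 26.0 ns = 45.112 ns
d = vΔt = 0.81721c × 45.112 ns = 2.4500×10^8 m/s × 4.5112×10^-8 s = 11.1 m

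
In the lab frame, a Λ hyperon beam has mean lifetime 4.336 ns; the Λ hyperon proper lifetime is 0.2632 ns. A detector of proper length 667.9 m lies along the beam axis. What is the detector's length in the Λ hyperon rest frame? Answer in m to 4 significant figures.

L ≈ 40.54 m

Time dilation ⇒ γ = Δt/τ₀ = 4.336/0.2632 = 16.4742
Length contraction: L = L₀/γ = 667.9/16.4742 = 40.54 m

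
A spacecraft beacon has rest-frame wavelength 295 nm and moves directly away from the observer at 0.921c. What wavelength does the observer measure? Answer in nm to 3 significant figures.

λ_obs ≈ 1450 nm

Relativistic Doppler: λ_obs = λ_src √((1+β)/(1−β))
= 295 × √(1.9210/0.079000) = 295 × 4.9312 = 1450 nm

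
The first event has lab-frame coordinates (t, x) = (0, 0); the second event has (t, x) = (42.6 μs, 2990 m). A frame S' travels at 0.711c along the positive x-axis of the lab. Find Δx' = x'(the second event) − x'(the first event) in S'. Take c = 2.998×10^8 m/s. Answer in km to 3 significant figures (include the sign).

Δx' ≈ -8.66 km

γ = 1/√(1 − 0.711²) = 1.4221
Δx' = γ(Δx − vΔt) = 1.4221 × (2990 m − 0.711×(2.998×10^8 m/s)×42.6×10^-6 s)
= 1.4221 × (-6090.5 m) = -8.66 km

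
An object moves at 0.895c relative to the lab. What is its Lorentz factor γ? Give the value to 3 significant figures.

γ ≈ 2.24

γ = 1/√(1 − β²) = 1/√(1 − 0.895²) = 1/√(0.19898) = 2.24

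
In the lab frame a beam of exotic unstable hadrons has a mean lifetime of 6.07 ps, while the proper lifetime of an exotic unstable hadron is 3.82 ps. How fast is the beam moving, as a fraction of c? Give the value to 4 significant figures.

β ≈ 0.7771

γ = Δt/τ₀ = 6.07/3.82 = 1.58901
β = √(1 − 1/γ²) = √(1 − 1/1.58901²) = 0.7771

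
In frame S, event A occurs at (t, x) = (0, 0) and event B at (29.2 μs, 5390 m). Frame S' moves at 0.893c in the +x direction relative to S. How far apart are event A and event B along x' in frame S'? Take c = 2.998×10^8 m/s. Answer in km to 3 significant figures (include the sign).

γ = 1/√(1 − 0.893²) = 2.2219
Δx' = γ(Δx − vΔt) = 2.2219 × (5390 m − 0.893×(2.998×10^8 m/s)×29.2×10^-6 s)
= 2.2219 × (-2427.5 m) = -5.39 km

Δx' ≈ -5.39 km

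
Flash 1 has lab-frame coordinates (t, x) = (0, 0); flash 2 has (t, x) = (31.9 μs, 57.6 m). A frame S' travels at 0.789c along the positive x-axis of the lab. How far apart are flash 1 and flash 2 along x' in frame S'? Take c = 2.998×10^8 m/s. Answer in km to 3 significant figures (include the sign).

Δx' ≈ -12.2 km

γ = 1/√(1 − 0.789²) = 1.6276
Δx' = γ(Δx − vΔt) = 1.6276 × (57.6 m − 0.789×(2.998×10^8 m/s)×31.9×10^-6 s)
= 1.6276 × (-7488.1 m) = -12.2 km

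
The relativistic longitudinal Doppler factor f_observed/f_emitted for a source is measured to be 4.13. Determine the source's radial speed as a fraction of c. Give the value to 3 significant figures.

f_obs/f_src = √((1+β)/(1−β)) = 4.13  ⇒  (1+β)/(1−β) = 17.057
β = |1 − D²|/(1 + D²) = |1 − 17.057|/(1 + 17.057) = 0.889

β ≈ 0.889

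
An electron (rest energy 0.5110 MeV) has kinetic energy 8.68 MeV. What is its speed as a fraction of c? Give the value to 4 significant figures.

β ≈ 0.9985

γ = 1 + K/(m₀c²) = 1 + 8.68/0.5110 = 17.9863
β = √(1 − 1/γ²) = 0.9985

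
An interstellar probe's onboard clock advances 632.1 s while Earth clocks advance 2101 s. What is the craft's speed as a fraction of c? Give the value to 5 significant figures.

γ = Δt/τ₀ = 2101/632.1 = 3.323841
β = √(1 − 1/γ²) = √(1 − 1/3.323841²) = 0.95367

β ≈ 0.95367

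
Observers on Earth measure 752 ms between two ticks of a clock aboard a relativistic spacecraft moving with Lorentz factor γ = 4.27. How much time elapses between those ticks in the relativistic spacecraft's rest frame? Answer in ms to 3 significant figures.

γ = 4.27 (given)
Proper time: τ₀ = Δt/γ = 752/4.27 = 176 ms

τ₀ ≈ 176 ms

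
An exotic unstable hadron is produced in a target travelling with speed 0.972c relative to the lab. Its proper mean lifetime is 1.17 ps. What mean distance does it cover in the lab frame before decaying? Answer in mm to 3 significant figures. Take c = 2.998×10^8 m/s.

d ≈ 1.45 mm

γ = 1/√(1 − 0.972²) = 4.2557
Dilated lifetime: Δt = γτ₀ = 4.2557 × 1.17 ps = 4.9791 ps
d = vΔt = 0.972c × 4.9791 ps = 2.9141×10^8 m/s × 4.9791×10^-12 s = 1.45 mm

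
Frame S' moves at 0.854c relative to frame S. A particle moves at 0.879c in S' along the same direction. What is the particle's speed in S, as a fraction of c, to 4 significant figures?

u ≈ 0.9899c

Relativistic velocity addition: u = (u' + v)/(1 + u'v/c²)
= (0.879 + 0.854)/(1 + 0.879×0.854) = 1.733/1.75067 = 0.9899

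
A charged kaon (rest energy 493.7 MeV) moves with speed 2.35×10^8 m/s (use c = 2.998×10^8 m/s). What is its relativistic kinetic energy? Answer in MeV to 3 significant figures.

K ≈ 301 MeV

β = v/c = 2.35×10^8 / 2.998×10^8 = 0.78386
γ = 1/√(1 − 0.78386²) = 1.6105
K = (γ − 1)m₀c² = (1.6105 − 1) × 493.7 MeV = 0.61045 × 493.7 MeV = 301 MeV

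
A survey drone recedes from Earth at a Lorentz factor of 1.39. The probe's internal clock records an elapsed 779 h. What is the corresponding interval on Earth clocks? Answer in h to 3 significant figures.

Δt ≈ 1080 h

γ = 1.39 (given)
Time dilation: Δt = γτ₀ = 1.39 × 779 h = 1080 h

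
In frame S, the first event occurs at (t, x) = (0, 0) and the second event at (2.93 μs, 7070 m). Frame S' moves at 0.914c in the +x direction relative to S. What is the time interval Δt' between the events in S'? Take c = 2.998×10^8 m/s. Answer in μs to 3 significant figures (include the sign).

γ = 1/√(1 − 0.914²) = 2.4648
Δt' = γ(Δt − vΔx/c²) = 2.4648 × (2.93 μs − 0.914×7070 m / (2.998×10^8 m/s))
= 2.4648 × (-18.624 μs) = -45.9 μs

Δt' ≈ -45.9 μs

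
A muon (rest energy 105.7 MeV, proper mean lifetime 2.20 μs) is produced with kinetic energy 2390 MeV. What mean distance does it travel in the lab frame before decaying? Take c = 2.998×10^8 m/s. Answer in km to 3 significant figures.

d ≈ 15.6 km

γ = 1 + K/(m₀c²) = 1 + 2390/105.7 = 23.611
β = √(1 − 1/γ²) = 0.99910
Dilated lifetime: γτ₀ = 23.611 × 2.20 μs = 51.945 μs
d = βc·γτ₀ = 0.99910 × (2.998×10^8 m/s) × 5.1945×10^-5 s = 15.6 km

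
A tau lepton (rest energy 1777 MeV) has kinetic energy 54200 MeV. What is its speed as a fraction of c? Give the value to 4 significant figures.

β ≈ 0.9995

γ = 1 + K/(m₀c²) = 1 + 54200/1777 = 31.5008
β = √(1 − 1/γ²) = 0.9995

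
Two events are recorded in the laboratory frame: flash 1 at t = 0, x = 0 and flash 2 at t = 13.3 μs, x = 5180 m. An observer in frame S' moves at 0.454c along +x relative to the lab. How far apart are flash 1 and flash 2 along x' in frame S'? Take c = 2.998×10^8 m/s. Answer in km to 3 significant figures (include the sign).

Δx' ≈ 3.78 km

γ = 1/√(1 − 0.454²) = 1.1223
Δx' = γ(Δx − vΔt) = 1.1223 × (5180 m − 0.454×(2.998×10^8 m/s)×13.3×10^-6 s)
= 1.1223 × (3369.7 m) = 3.78 km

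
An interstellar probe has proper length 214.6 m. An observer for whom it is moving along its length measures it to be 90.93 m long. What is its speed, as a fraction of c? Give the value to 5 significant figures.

β ≈ 0.90579

γ = L₀/L = 214.6/90.93 = 2.360057
β = √(1 − 1/γ²) = 0.90579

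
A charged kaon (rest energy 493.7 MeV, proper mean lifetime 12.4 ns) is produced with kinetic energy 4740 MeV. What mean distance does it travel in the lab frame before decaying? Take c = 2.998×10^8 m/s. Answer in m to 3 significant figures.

γ = 1 + K/(m₀c²) = 1 + 4740/493.7 = 10.601
β = √(1 − 1/γ²) = 0.99554
Dilated lifetime: γτ₀ = 10.601 × 12.4 ns = 131.45 ns
d = βc·γτ₀ = 0.99554 × (2.998×10^8 m/s) × 1.3145×10^-7 s = 39.2 m

d ≈ 39.2 m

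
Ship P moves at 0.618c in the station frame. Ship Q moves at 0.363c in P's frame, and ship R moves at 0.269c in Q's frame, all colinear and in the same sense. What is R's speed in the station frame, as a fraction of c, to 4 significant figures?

u ≈ 0.8805c

Compose boost 2: (0.363 + 0.618)/(1 + 0.363×0.618) = 0.9810/1.22433 = 0.801252
Compose boost 3: (0.269 + 0.801252)/(1 + 0.269×0.801252) = 1.07025/1.21554 = 0.8805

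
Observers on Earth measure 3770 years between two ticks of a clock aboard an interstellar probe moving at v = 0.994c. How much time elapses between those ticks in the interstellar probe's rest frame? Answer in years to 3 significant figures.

τ₀ ≈ 412 years

γ = 1/√(1 − 0.994²) = 9.1424
Proper time: τ₀ = Δt/γ = 3770/9.1424 = 412 years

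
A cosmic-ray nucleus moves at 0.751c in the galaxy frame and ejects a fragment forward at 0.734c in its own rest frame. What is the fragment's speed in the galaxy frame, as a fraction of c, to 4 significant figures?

Compose boost 2: (0.734 + 0.751)/(1 + 0.734×0.751) = 1.485/1.55123 = 0.9573

u ≈ 0.9573c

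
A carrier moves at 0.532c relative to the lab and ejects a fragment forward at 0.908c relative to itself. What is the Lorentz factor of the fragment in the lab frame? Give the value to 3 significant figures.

u_lab = (0.908 + 0.532)/(1 + 0.908×0.532) = 1.440/1.48306 = 0.970968
γ = 1/√(1 − 0.970968²) = 4.18

γ ≈ 4.18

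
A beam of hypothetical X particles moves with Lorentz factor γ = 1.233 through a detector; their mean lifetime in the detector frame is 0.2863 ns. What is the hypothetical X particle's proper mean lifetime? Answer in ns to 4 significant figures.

γ = 1.233 (given)
Proper time: τ₀ = Δt/γ = 0.2863/1.233 = 0.2322 ns

τ₀ ≈ 0.2322 ns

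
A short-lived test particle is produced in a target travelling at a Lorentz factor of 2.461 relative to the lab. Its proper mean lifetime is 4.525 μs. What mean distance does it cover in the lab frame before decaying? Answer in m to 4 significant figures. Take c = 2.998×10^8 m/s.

d ≈ 3051 m

β = √(1 − 1/γ²) = √(1 − 1/2.461²) = 0.913722
Dilated lifetime: Δt = γτ₀ = 2.461 × 4.525 μs = 11.1360 μs
d = vΔt = 0.913722c × 11.1360 μs = 2.73934×10^8 m/s × 1.11360×10^-5 s = 3051 m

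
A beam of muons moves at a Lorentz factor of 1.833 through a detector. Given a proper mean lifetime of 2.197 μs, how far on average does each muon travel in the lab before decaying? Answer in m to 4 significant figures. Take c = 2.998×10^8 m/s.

β = √(1 − 1/γ²) = √(1 − 1/1.833²) = 0.838076
Dilated lifetime: Δt = γτ₀ = 1.833 × 2.197 μs = 4.02710 μs
d = vΔt = 0.838076c × 4.02710 μs = 2.51255×10^8 m/s × 4.02710×10^-6 s = 1012 m

d ≈ 1012 m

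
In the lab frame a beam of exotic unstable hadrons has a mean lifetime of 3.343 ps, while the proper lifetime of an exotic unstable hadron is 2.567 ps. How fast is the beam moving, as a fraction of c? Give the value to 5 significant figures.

γ = Δt/τ₀ = 3.343/2.567 = 1.302298
β = √(1 − 1/γ²) = √(1 − 1/1.302298²) = 0.64060

β ≈ 0.64060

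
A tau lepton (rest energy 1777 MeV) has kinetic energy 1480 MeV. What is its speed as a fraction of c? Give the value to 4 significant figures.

β ≈ 0.8380

γ = 1 + K/(m₀c²) = 1 + 1480/1777 = 1.83286
β = √(1 − 1/γ²) = 0.8380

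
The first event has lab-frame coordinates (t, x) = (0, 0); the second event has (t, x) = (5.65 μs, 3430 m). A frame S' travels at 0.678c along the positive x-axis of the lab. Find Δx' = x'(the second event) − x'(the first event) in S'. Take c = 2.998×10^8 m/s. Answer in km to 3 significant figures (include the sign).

Δx' ≈ 3.10 km

γ = 1/√(1 − 0.678²) = 1.3604
Δx' = γ(Δx − vΔt) = 1.3604 × (3430 m − 0.678×(2.998×10^8 m/s)×5.65×10^-6 s)
= 1.3604 × (2281.6 m) = 3.10 km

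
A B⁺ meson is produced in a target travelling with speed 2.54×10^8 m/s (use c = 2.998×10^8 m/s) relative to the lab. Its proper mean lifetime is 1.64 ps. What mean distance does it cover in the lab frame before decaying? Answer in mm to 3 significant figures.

d ≈ 0.784 mm

β = v/c = 2.54×10^8 / 2.998×10^8 = 0.84723
γ = 1/√(1 − 0.84723²) = 1.8824
Dilated lifetime: Δt = γτ₀ = 1.8824 × 1.64 ps = 3.0872 ps
d = vΔt = 0.84723c × 3.0872 ps = 2.5400×10^8 m/s × 3.0872×10^-12 s = 0.784 mm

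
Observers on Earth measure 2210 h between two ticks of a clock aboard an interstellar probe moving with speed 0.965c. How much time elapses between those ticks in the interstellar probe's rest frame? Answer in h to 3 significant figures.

τ₀ ≈ 580 h

γ = 1/√(1 − 0.965²) = 3.8132
Proper time: τ₀ = Δt/γ = 2210/3.8132 = 580 h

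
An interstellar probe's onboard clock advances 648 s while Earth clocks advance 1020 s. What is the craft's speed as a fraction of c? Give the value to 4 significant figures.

β ≈ 0.7723

γ = Δt/τ₀ = 1020/648 = 1.57407
β = √(1 − 1/γ²) = √(1 − 1/1.57407²) = 0.7723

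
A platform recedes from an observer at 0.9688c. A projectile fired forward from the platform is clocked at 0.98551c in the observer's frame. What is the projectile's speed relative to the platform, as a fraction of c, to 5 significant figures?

u' ≈ 0.36938c

Inverse velocity addition: u' = (u − v)/(1 − uv/c²)
= (0.98551 − 0.9688)/(1 − 0.98551×0.9688) = 0.016710/0.04523791 = 0.36938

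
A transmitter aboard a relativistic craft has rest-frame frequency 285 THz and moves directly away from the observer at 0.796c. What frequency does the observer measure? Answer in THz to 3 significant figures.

Relativistic Doppler: f_obs = f_src √((1−β)/(1+β))
= 285 × √(0.20400/1.7960) = 285 × 0.33702 = 96.1 THz

f_obs ≈ 96.1 THz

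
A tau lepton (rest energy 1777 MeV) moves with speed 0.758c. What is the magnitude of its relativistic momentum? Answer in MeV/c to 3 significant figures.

γ = 1/√(1 − 0.758²) = 1.5331
p = γβm₀c = 1.5331 × 0.758 × 1777 MeV/c = 2070 MeV/c

p ≈ 2070 MeV/c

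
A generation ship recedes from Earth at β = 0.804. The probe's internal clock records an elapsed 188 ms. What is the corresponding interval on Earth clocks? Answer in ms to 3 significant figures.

Δt ≈ 316 ms

γ = 1/√(1 − 0.804²) = 1.6817
Time dilation: Δt = γτ₀ = 1.6817 × 188 ms = 316 ms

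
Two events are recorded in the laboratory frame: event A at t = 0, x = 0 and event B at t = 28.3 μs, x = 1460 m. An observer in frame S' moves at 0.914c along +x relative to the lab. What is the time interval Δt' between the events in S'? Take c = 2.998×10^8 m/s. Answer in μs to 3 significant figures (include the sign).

γ = 1/√(1 − 0.914²) = 2.4648
Δt' = γ(Δt − vΔx/c²) = 2.4648 × (28.3 μs − 0.914×1460 m / (2.998×10^8 m/s))
= 2.4648 × (23.849 μs) = 58.8 μs

Δt' ≈ 58.8 μs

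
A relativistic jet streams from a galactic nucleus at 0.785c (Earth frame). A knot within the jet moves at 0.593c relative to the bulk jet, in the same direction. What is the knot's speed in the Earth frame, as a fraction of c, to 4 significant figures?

Relativistic velocity addition: u = (u' + v)/(1 + u'v/c²)
= (0.593 + 0.785)/(1 + 0.593×0.785) = 1.378/1.46551 = 0.9403

u ≈ 0.9403c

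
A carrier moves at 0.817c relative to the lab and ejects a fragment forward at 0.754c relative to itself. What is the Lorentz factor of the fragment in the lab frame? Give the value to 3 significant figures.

u_lab = (0.754 + 0.817)/(1 + 0.754×0.817) = 1.571/1.61602 = 0.972143
γ = 1/√(1 − 0.972143²) = 4.27

γ ≈ 4.27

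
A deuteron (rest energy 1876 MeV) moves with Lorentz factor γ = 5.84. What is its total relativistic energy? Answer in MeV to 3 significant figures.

γ = 5.84 (given)
E = γm₀c² = 5.84 × 1876 MeV = 11000 MeV

E ≈ 11000 MeV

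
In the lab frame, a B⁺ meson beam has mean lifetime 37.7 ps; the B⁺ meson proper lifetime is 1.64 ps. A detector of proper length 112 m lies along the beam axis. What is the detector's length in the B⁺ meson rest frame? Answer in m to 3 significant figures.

Time dilation ⇒ γ = Δt/τ₀ = 37.7/1.64 = 22.988
Length contraction: L = L₀/γ = 112/22.988 = 4.87 m

L ≈ 4.87 m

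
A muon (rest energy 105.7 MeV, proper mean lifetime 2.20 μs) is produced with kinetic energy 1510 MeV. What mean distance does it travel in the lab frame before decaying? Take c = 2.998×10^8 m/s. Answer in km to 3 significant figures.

γ = 1 + K/(m₀c²) = 1 + 1510/105.7 = 15.286
β = √(1 − 1/γ²) = 0.99786
Dilated lifetime: γτ₀ = 15.286 × 2.20 μs = 33.629 μs
d = βc·γτ₀ = 0.99786 × (2.998×10^8 m/s) × 3.3629×10^-5 s = 10.1 km

d ≈ 10.1 km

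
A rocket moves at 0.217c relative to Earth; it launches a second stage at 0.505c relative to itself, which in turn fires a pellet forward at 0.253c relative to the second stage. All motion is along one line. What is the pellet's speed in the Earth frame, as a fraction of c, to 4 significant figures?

u ≈ 0.7760c

Compose boost 2: (0.505 + 0.217)/(1 + 0.505×0.217) = 0.7220/1.10959 = 0.650694
Compose boost 3: (0.253 + 0.650694)/(1 + 0.253×0.650694) = 0.903694/1.16463 = 0.7760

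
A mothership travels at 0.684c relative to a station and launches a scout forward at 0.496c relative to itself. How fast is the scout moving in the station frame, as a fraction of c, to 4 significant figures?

u ≈ 0.8811c

Compose boost 2: (0.496 + 0.684)/(1 + 0.496×0.684) = 1.180/1.33926 = 0.8811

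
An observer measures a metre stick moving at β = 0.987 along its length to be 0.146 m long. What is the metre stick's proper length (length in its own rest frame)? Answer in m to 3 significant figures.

γ = 1/√(1 − 0.987²) = 6.2220
L₀ = γL = 6.2220 × 0.146 = 0.908 m

L₀ ≈ 0.908 m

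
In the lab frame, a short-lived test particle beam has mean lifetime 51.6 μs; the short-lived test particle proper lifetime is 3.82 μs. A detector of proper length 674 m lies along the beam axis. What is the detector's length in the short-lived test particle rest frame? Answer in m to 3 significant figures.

L ≈ 49.9 m

Time dilation ⇒ γ = Δt/τ₀ = 51.6/3.82 = 13.508
Length contraction: L = L₀/γ = 674/13.508 = 49.9 m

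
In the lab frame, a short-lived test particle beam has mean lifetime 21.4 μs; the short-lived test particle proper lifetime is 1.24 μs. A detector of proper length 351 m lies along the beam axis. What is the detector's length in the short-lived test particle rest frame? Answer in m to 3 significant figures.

Time dilation ⇒ γ = Δt/τ₀ = 21.4/1.24 = 17.258
Length contraction: L = L₀/γ = 351/17.258 = 20.3 m

L ≈ 20.3 m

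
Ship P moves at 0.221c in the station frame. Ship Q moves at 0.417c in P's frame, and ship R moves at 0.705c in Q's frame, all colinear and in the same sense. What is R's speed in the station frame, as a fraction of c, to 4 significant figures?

u ≈ 0.9131c

Compose boost 2: (0.417 + 0.221)/(1 + 0.417×0.221) = 0.6380/1.09216 = 0.584165
Compose boost 3: (0.705 + 0.584165)/(1 + 0.705×0.584165) = 1.28917/1.41184 = 0.9131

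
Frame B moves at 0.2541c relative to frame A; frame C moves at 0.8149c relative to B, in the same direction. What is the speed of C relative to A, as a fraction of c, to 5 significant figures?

u ≈ 0.88562c

Compose boost 2: (0.8149 + 0.2541)/(1 + 0.8149×0.2541) = 1.0690/1.207066 = 0.88562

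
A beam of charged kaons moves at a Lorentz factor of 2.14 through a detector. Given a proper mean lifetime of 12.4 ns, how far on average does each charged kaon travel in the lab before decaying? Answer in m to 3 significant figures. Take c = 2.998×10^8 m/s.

β = √(1 − 1/γ²) = √(1 − 1/2.14²) = 0.88410
Dilated lifetime: Δt = γτ₀ = 2.14 × 12.4 ns = 26.536 ns
d = vΔt = 0.88410c × 26.536 ns = 2.6505×10^8 m/s × 2.6536×10^-8 s = 7.03 m

d ≈ 7.03 m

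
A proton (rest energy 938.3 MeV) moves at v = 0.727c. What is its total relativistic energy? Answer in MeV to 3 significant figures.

E ≈ 1370 MeV

γ = 1/√(1 − 0.727²) = 1.4564
E = γm₀c² = 1.4564 × 938.3 MeV = 1370 MeV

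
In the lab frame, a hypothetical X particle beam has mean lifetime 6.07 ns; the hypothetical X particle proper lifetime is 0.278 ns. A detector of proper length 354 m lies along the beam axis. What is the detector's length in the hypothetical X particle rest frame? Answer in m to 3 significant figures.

Time dilation ⇒ γ = Δt/τ₀ = 6.07/0.278 = 21.835
Length contraction: L = L₀/γ = 354/21.835 = 16.2 m

L ≈ 16.2 m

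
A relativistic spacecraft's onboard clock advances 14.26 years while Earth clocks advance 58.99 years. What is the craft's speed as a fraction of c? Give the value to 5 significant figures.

γ = Δt/τ₀ = 58.99/14.26 = 4.136746
β = √(1 − 1/γ²) = √(1 − 1/4.136746²) = 0.97034

β ≈ 0.97034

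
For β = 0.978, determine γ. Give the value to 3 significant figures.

γ ≈ 4.79

γ = 1/√(1 − β²) = 1/√(1 − 0.978²) = 1/√(0.043516) = 4.79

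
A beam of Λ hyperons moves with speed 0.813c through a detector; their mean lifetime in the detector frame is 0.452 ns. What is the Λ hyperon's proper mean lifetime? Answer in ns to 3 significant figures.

γ = 1/√(1 − 0.813²) = 1.7174
Proper time: τ₀ = Δt/γ = 0.452/1.7174 = 0.263 ns

τ₀ ≈ 0.263 ns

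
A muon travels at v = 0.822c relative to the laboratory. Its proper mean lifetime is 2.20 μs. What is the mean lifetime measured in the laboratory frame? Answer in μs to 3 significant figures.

γ = 1/√(1 − 0.822²) = 1.7560
Time dilation: Δt = γτ₀ = 1.7560 × 2.20 μs = 3.86 μs

Δt ≈ 3.86 μs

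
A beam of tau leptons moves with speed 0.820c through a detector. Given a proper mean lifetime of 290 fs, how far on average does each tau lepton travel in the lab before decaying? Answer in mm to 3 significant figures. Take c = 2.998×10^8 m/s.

d ≈ 0.125 mm

γ = 1/√(1 − 0.820²) = 1.7471
Dilated lifetime: Δt = γτ₀ = 1.7471 × 290 fs = 506.67 fs
d = vΔt = 0.820c × 506.67 fs = 2.4584×10^8 m/s × 5.0667×10^-13 s = 0.125 mm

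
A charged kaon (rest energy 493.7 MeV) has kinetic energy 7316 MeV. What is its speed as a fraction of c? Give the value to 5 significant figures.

γ = 1 + K/(m₀c²) = 1 + 7316/493.7 = 15.81872
β = √(1 − 1/γ²) = 0.99800

β ≈ 0.99800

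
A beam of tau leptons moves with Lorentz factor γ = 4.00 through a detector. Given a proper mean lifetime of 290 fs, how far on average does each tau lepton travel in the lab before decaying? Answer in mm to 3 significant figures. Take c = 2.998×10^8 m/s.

β = √(1 − 1/γ²) = √(1 − 1/4.00²) = 0.96825
Dilated lifetime: Δt = γτ₀ = 4.00 × 290 fs = 1160.0 fs
d = vΔt = 0.96825c × 1160.0 fs = 2.9028×10^8 m/s × 1.1600×10^-12 s = 0.337 mm

d ≈ 0.337 mm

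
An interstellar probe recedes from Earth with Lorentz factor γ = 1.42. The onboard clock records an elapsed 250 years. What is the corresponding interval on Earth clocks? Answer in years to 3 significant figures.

Δt ≈ 355 years

γ = 1.42 (given)
Time dilation: Δt = γτ₀ = 1.42 × 250 years = 355 years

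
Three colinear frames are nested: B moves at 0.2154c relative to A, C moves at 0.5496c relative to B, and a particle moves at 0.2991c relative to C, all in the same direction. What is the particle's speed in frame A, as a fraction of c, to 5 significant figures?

u ≈ 0.81615c

Compose boost 2: (0.5496 + 0.2154)/(1 + 0.5496×0.2154) = 0.76500/1.118384 = 0.6840228
Compose boost 3: (0.2991 + 0.6840228)/(1 + 0.2991×0.6840228) = 0.9831228/1.204591 = 0.81615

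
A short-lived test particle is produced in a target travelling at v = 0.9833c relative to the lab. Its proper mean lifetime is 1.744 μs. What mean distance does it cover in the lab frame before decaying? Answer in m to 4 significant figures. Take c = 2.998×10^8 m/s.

γ = 1/√(1 − 0.9833²) = 5.49475
Dilated lifetime: Δt = γτ₀ = 5.49475 × 1.744 μs = 9.58284 μs
d = vΔt = 0.9833c × 9.58284 μs = 2.94793×10^8 m/s × 9.58284×10^-6 s = 2825 m

d ≈ 2825 m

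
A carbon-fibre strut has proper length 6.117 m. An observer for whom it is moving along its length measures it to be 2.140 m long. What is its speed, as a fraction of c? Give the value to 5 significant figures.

β ≈ 0.93681

γ = L₀/L = 6.117/2.140 = 2.858411
β = √(1 − 1/γ²) = 0.93681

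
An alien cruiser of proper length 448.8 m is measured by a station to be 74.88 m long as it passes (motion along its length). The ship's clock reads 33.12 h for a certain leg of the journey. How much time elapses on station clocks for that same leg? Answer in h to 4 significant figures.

Δt ≈ 198.5 h

Length contraction ⇒ γ = L₀/L = 448.8/74.88 = 5.99359
Time dilation: Δt = γτ₀ = 5.99359 × 33.12 h = 198.5 h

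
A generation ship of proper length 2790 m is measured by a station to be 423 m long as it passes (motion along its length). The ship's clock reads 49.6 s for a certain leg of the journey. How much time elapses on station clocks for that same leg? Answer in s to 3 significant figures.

Length contraction ⇒ γ = L₀/L = 2790/423 = 6.5957
Time dilation: Δt = γτ₀ = 6.5957 × 49.6 s = 327 s

Δt ≈ 327 s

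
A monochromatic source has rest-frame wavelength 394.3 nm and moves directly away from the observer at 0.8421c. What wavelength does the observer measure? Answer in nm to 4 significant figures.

Relativistic Doppler: λ_obs = λ_src √((1+β)/(1−β))
= 394.3 × √(1.84210/0.157900) = 394.3 × 3.41559 = 1347 nm

λ_obs ≈ 1347 nm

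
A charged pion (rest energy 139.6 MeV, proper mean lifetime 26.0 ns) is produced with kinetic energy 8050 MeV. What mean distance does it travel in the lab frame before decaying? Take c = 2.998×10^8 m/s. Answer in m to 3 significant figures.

d ≈ 457 m

γ = 1 + K/(m₀c²) = 1 + 8050/139.6 = 58.665
β = √(1 − 1/γ²) = 0.99985
Dilated lifetime: γτ₀ = 58.665 × 26.0 ns = 1525.3 ns
d = βc·γτ₀ = 0.99985 × (2.998×10^8 m/s) × 1.5253×10^-6 s = 457 m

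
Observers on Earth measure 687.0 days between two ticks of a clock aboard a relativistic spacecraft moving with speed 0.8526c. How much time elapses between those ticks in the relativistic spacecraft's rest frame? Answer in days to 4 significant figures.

γ = 1/√(1 − 0.8526²) = 1.91364
Proper time: τ₀ = Δt/γ = 687.0/1.91364 = 359.0 days

τ₀ ≈ 359.0 days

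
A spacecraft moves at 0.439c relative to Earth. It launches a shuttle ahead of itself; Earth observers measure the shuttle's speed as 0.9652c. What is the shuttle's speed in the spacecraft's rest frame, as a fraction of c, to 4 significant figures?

Inverse velocity addition: u' = (u − v)/(1 − uv/c²)
= (0.9652 − 0.439)/(1 − 0.9652×0.439) = 0.5262/0.576277 = 0.9131

u' ≈ 0.9131c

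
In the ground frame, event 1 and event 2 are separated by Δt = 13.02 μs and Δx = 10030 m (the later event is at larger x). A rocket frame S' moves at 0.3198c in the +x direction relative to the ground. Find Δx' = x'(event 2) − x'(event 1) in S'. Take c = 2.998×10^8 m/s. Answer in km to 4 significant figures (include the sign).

Δx' ≈ 9.268 km

γ = 1/√(1 − 0.3198²) = 1.05543
Δx' = γ(Δx − vΔt) = 1.05543 × (10030 m − 0.3198×(2.998×10^8 m/s)×13.02×10^-6 s)
= 1.05543 × (8781.69 m) = 9.268 km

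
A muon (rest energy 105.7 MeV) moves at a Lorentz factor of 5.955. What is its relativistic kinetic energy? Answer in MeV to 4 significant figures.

γ = 5.955 (given)
K = (γ − 1)m₀c² = (5.955 − 1) × 105.7 MeV = 4.95500 × 105.7 MeV = 523.7 MeV

K ≈ 523.7 MeV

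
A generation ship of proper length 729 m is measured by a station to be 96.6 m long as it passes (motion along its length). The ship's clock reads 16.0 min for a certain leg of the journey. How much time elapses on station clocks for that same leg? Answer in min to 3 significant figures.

Δt ≈ 121 min

Length contraction ⇒ γ = L₀/L = 729/96.6 = 7.5466
Time dilation: Δt = γτ₀ = 7.5466 × 16.0 min = 121 min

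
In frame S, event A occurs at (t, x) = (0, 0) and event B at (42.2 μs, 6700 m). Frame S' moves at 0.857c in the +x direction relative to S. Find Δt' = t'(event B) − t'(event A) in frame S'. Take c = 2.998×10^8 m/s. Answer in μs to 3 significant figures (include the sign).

γ = 1/√(1 − 0.857²) = 1.9406
Δt' = γ(Δt − vΔx/c²) = 1.9406 × (42.2 μs − 0.857×6700 m / (2.998×10^8 m/s))
= 1.9406 × (23.048 μs) = 44.7 μs

Δt' ≈ 44.7 μs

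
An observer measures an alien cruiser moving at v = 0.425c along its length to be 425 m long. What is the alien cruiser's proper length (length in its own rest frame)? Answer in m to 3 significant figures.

γ = 1/√(1 − 0.425²) = 1.1047
L₀ = γL = 1.1047 × 425 = 470 m

L₀ ≈ 470 m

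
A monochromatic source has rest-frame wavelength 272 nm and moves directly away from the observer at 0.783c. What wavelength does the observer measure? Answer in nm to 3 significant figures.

Relativistic Doppler: λ_obs = λ_src √((1+β)/(1−β))
= 272 × √(1.7830/0.21700) = 272 × 2.8665 = 780 nm

λ_obs ≈ 780 nm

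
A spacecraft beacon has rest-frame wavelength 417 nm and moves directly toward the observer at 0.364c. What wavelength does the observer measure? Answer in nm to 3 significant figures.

λ_obs ≈ 285 nm

Relativistic Doppler: λ_obs = λ_src √((1−β)/(1+β))
= 417 × √(0.63600/1.3640) = 417 × 0.68284 = 285 nm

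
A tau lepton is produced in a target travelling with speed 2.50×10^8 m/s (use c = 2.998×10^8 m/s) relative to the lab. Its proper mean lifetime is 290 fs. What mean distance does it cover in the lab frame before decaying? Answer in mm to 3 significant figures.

d ≈ 0.131 mm

β = v/c = 2.50×10^8 / 2.998×10^8 = 0.83389
γ = 1/√(1 − 0.83389²) = 1.8118
Dilated lifetime: Δt = γτ₀ = 1.8118 × 290 fs = 525.43 fs
d = vΔt = 0.83389c × 525.43 fs = 2.5000×10^8 m/s × 5.2543×10^-13 s = 0.131 mm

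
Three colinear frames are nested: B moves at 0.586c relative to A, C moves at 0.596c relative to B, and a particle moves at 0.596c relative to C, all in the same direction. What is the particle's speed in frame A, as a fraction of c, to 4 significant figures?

u ≈ 0.9671c

Compose boost 2: (0.596 + 0.586)/(1 + 0.596×0.586) = 1.182/1.34926 = 0.876038
Compose boost 3: (0.596 + 0.876038)/(1 + 0.596×0.876038) = 1.47204/1.52212 = 0.9671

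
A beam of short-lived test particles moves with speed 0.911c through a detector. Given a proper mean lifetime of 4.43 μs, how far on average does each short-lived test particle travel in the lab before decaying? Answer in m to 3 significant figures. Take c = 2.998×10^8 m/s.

γ = 1/√(1 − 0.911²) = 2.4248
Dilated lifetime: Δt = γτ₀ = 2.4248 × 4.43 μs = 10.742 μs
d = vΔt = 0.911c × 10.742 μs = 2.7312×10^8 m/s × 1.0742×10^-5 s = 2930 m

d ≈ 2930 m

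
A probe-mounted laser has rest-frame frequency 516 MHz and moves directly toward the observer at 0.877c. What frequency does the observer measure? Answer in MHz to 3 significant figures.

f_obs ≈ 2020 MHz

Relativistic Doppler: f_obs = f_src √((1+β)/(1−β))
= 516 × √(1.8770/0.12300) = 516 × 3.9064 = 2020 MHz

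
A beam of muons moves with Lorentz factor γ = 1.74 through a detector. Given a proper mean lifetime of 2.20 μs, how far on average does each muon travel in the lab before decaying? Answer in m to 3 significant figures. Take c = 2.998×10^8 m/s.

β = √(1 − 1/γ²) = √(1 − 1/1.74²) = 0.81836
Dilated lifetime: Δt = γτ₀ = 1.74 × 2.20 μs = 3.8280 μs
d = vΔt = 0.81836c × 3.8280 μs = 2.4534×10^8 m/s × 3.8280×10^-6 s = 939 m

d ≈ 939 m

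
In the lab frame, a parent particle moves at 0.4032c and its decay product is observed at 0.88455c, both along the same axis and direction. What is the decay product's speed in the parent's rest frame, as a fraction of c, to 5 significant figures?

Inverse velocity addition: u' = (u − v)/(1 − uv/c²)
= (0.88455 − 0.4032)/(1 − 0.88455×0.4032) = 0.48135/0.6433494 = 0.74819

u' ≈ 0.74819c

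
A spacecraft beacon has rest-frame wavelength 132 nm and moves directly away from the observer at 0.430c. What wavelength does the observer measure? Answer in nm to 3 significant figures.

Relativistic Doppler: λ_obs = λ_src √((1+β)/(1−β))
= 132 × √(1.4300/0.57000) = 132 × 1.5839 = 209 nm

λ_obs ≈ 209 nm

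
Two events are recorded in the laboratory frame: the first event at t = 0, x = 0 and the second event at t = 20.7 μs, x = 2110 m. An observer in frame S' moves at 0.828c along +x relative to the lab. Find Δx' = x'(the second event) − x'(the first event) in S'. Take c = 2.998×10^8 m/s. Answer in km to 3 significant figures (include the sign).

Δx' ≈ -5.40 km

γ = 1/√(1 − 0.828²) = 1.7834
Δx' = γ(Δx − vΔt) = 1.7834 × (2110 m − 0.828×(2.998×10^8 m/s)×20.7×10^-6 s)
= 1.7834 × (-3028.5 m) = -5.40 km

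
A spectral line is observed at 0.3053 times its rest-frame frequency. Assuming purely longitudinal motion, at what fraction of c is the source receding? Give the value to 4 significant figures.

β ≈ 0.8295

f_obs/f_src = √((1−β)/(1+β)) = 0.3053  ⇒  (1−β)/(1+β) = 0.0932081
β = |1 − D²|/(1 + D²) = |1 − 0.0932081|/(1 + 0.0932081) = 0.8295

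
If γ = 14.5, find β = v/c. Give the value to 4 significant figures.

β = √(1 − 1/γ²) = √(1 − 1/14.5²) = √(0.995244) = 0.9976

β ≈ 0.9976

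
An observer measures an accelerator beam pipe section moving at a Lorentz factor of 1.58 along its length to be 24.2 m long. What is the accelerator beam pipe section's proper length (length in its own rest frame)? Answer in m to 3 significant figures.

γ = 1.58 (given)
L₀ = γL = 1.58 × 24.2 = 38.2 m

L₀ ≈ 38.2 m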